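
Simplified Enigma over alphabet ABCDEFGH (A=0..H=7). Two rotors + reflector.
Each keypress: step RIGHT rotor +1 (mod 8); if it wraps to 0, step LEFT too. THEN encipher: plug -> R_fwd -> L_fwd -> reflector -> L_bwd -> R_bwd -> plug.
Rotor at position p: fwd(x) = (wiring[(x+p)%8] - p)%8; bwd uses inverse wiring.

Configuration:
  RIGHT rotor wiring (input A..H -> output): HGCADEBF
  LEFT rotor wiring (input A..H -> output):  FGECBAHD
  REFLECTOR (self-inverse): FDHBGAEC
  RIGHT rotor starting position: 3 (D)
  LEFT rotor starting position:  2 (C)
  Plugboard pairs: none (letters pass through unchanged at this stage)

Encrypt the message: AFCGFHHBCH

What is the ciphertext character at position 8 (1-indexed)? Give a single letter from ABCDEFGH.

Char 1 ('A'): step: R->4, L=2; A->plug->A->R->H->L->E->refl->G->L'->D->R'->E->plug->E
Char 2 ('F'): step: R->5, L=2; F->plug->F->R->F->L->B->refl->D->L'->G->R'->H->plug->H
Char 3 ('C'): step: R->6, L=2; C->plug->C->R->B->L->A->refl->F->L'->E->R'->E->plug->E
Char 4 ('G'): step: R->7, L=2; G->plug->G->R->F->L->B->refl->D->L'->G->R'->A->plug->A
Char 5 ('F'): step: R->0, L->3 (L advanced); F->plug->F->R->E->L->A->refl->F->L'->C->R'->C->plug->C
Char 6 ('H'): step: R->1, L=3; H->plug->H->R->G->L->D->refl->B->L'->H->R'->C->plug->C
Char 7 ('H'): step: R->2, L=3; H->plug->H->R->E->L->A->refl->F->L'->C->R'->D->plug->D
Char 8 ('B'): step: R->3, L=3; B->plug->B->R->A->L->H->refl->C->L'->F->R'->A->plug->A

A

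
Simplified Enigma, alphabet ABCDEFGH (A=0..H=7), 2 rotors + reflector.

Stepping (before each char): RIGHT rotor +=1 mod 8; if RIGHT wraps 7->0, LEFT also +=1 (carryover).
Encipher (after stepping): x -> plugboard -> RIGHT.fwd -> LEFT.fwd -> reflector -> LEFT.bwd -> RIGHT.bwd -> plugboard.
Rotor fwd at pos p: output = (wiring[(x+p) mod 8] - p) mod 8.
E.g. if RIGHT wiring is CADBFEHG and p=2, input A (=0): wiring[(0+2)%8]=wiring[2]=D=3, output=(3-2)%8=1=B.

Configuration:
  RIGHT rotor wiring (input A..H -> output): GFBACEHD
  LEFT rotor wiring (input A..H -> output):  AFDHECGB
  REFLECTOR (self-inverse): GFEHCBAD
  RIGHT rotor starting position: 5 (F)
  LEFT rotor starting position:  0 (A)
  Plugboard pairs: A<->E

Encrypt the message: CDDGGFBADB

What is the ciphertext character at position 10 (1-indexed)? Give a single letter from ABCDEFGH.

Char 1 ('C'): step: R->6, L=0; C->plug->C->R->A->L->A->refl->G->L'->G->R'->H->plug->H
Char 2 ('D'): step: R->7, L=0; D->plug->D->R->C->L->D->refl->H->L'->D->R'->F->plug->F
Char 3 ('D'): step: R->0, L->1 (L advanced); D->plug->D->R->A->L->E->refl->C->L'->B->R'->C->plug->C
Char 4 ('G'): step: R->1, L=1; G->plug->G->R->C->L->G->refl->A->L'->G->R'->F->plug->F
Char 5 ('G'): step: R->2, L=1; G->plug->G->R->E->L->B->refl->F->L'->F->R'->E->plug->A
Char 6 ('F'): step: R->3, L=1; F->plug->F->R->D->L->D->refl->H->L'->H->R'->B->plug->B
Char 7 ('B'): step: R->4, L=1; B->plug->B->R->A->L->E->refl->C->L'->B->R'->F->plug->F
Char 8 ('A'): step: R->5, L=1; A->plug->E->R->A->L->E->refl->C->L'->B->R'->D->plug->D
Char 9 ('D'): step: R->6, L=1; D->plug->D->R->H->L->H->refl->D->L'->D->R'->E->plug->A
Char 10 ('B'): step: R->7, L=1; B->plug->B->R->H->L->H->refl->D->L'->D->R'->F->plug->F

F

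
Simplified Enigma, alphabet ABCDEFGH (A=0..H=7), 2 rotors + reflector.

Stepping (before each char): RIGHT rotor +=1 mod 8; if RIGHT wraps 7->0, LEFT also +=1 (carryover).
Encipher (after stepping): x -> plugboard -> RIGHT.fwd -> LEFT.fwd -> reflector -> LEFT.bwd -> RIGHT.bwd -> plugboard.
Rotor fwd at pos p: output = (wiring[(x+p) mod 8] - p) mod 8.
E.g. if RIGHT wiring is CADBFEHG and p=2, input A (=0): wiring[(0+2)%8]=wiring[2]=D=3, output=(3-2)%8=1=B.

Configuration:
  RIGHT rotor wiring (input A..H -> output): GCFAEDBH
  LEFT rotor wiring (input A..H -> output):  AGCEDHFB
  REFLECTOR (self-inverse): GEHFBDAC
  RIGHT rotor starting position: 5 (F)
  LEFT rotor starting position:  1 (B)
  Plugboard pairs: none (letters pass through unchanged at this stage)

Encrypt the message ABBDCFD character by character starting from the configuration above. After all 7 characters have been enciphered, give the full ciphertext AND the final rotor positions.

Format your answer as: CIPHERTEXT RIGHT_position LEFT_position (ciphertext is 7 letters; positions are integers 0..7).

Answer: ECHBEEH 4 2

Derivation:
Char 1 ('A'): step: R->6, L=1; A->plug->A->R->D->L->C->refl->H->L'->H->R'->E->plug->E
Char 2 ('B'): step: R->7, L=1; B->plug->B->R->H->L->H->refl->C->L'->D->R'->C->plug->C
Char 3 ('B'): step: R->0, L->2 (L advanced); B->plug->B->R->C->L->B->refl->E->L'->H->R'->H->plug->H
Char 4 ('D'): step: R->1, L=2; D->plug->D->R->D->L->F->refl->D->L'->E->R'->B->plug->B
Char 5 ('C'): step: R->2, L=2; C->plug->C->R->C->L->B->refl->E->L'->H->R'->E->plug->E
Char 6 ('F'): step: R->3, L=2; F->plug->F->R->D->L->F->refl->D->L'->E->R'->E->plug->E
Char 7 ('D'): step: R->4, L=2; D->plug->D->R->D->L->F->refl->D->L'->E->R'->H->plug->H
Final: ciphertext=ECHBEEH, RIGHT=4, LEFT=2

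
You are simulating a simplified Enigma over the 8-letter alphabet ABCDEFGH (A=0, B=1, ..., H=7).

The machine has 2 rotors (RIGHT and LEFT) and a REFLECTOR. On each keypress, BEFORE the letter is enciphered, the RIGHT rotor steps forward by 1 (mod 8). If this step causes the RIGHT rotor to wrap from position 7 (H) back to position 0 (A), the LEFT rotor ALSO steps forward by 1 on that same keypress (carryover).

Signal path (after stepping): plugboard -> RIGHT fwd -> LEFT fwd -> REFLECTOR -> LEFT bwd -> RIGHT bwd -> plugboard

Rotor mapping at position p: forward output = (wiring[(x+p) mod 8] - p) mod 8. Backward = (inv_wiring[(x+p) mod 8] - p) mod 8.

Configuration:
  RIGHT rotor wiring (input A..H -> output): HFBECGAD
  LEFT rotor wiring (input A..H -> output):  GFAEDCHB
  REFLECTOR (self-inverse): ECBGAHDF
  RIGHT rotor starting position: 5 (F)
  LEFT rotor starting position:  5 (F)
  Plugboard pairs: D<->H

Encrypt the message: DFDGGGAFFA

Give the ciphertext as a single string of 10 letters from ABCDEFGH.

Answer: FDFFFBEEEB

Derivation:
Char 1 ('D'): step: R->6, L=5; D->plug->H->R->A->L->F->refl->H->L'->G->R'->F->plug->F
Char 2 ('F'): step: R->7, L=5; F->plug->F->R->D->L->B->refl->C->L'->B->R'->H->plug->D
Char 3 ('D'): step: R->0, L->6 (L advanced); D->plug->H->R->D->L->H->refl->F->L'->G->R'->F->plug->F
Char 4 ('G'): step: R->1, L=6; G->plug->G->R->C->L->A->refl->E->L'->H->R'->F->plug->F
Char 5 ('G'): step: R->2, L=6; G->plug->G->R->F->L->G->refl->D->L'->B->R'->F->plug->F
Char 6 ('G'): step: R->3, L=6; G->plug->G->R->C->L->A->refl->E->L'->H->R'->B->plug->B
Char 7 ('A'): step: R->4, L=6; A->plug->A->R->G->L->F->refl->H->L'->D->R'->E->plug->E
Char 8 ('F'): step: R->5, L=6; F->plug->F->R->E->L->C->refl->B->L'->A->R'->E->plug->E
Char 9 ('F'): step: R->6, L=6; F->plug->F->R->G->L->F->refl->H->L'->D->R'->E->plug->E
Char 10 ('A'): step: R->7, L=6; A->plug->A->R->E->L->C->refl->B->L'->A->R'->B->plug->B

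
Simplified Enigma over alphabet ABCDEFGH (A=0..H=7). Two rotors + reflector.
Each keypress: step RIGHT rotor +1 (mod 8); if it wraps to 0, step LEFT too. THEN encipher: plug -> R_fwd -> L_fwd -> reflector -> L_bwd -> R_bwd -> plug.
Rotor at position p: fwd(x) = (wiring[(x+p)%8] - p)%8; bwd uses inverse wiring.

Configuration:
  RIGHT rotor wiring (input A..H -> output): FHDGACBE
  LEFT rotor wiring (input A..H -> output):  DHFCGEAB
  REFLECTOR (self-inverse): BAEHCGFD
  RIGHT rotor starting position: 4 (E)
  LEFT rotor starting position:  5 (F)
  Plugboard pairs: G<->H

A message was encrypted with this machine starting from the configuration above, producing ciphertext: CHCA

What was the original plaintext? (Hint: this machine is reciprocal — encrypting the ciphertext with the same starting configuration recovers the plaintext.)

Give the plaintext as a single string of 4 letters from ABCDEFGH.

Answer: AGFE

Derivation:
Char 1 ('C'): step: R->5, L=5; C->plug->C->R->H->L->B->refl->A->L'->F->R'->A->plug->A
Char 2 ('H'): step: R->6, L=5; H->plug->G->R->C->L->E->refl->C->L'->E->R'->H->plug->G
Char 3 ('C'): step: R->7, L=5; C->plug->C->R->A->L->H->refl->D->L'->B->R'->F->plug->F
Char 4 ('A'): step: R->0, L->6 (L advanced); A->plug->A->R->F->L->E->refl->C->L'->A->R'->E->plug->E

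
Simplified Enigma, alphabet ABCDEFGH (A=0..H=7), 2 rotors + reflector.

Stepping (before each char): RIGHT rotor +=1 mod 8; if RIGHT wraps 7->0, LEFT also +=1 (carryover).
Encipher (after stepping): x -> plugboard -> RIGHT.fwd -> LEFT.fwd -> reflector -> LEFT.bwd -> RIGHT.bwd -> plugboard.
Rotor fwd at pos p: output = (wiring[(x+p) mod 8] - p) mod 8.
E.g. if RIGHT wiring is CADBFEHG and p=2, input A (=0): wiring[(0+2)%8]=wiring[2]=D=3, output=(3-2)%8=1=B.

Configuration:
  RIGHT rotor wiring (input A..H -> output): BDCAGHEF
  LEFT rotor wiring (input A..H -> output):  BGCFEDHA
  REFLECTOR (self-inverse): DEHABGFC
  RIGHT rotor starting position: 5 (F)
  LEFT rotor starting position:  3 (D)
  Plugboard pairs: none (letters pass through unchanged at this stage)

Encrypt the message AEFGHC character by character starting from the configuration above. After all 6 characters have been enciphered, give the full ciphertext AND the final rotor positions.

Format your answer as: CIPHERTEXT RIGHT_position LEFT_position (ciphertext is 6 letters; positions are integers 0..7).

Char 1 ('A'): step: R->6, L=3; A->plug->A->R->G->L->D->refl->A->L'->C->R'->F->plug->F
Char 2 ('E'): step: R->7, L=3; E->plug->E->R->B->L->B->refl->E->L'->D->R'->D->plug->D
Char 3 ('F'): step: R->0, L->4 (L advanced); F->plug->F->R->H->L->B->refl->E->L'->D->R'->B->plug->B
Char 4 ('G'): step: R->1, L=4; G->plug->G->R->E->L->F->refl->G->L'->G->R'->E->plug->E
Char 5 ('H'): step: R->2, L=4; H->plug->H->R->B->L->H->refl->C->L'->F->R'->D->plug->D
Char 6 ('C'): step: R->3, L=4; C->plug->C->R->E->L->F->refl->G->L'->G->R'->F->plug->F
Final: ciphertext=FDBEDF, RIGHT=3, LEFT=4

Answer: FDBEDF 3 4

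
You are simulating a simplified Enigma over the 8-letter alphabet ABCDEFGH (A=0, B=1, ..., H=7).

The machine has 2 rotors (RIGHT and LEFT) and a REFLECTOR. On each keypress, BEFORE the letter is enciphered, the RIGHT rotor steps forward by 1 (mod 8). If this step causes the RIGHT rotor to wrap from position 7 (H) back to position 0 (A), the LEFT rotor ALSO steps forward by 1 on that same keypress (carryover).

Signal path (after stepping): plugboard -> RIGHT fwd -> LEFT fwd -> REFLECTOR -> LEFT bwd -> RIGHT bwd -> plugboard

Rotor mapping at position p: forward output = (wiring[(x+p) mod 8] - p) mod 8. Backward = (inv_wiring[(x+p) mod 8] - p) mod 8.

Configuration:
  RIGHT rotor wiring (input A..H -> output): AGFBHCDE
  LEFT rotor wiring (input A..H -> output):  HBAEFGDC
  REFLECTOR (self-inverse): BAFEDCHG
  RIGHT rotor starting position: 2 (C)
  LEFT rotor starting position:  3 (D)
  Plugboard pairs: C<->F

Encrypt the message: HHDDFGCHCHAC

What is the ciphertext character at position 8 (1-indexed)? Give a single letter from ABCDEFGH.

Char 1 ('H'): step: R->3, L=3; H->plug->H->R->C->L->D->refl->E->L'->F->R'->F->plug->C
Char 2 ('H'): step: R->4, L=3; H->plug->H->R->F->L->E->refl->D->L'->C->R'->F->plug->C
Char 3 ('D'): step: R->5, L=3; D->plug->D->R->D->L->A->refl->B->L'->A->R'->F->plug->C
Char 4 ('D'): step: R->6, L=3; D->plug->D->R->A->L->B->refl->A->L'->D->R'->F->plug->C
Char 5 ('F'): step: R->7, L=3; F->plug->C->R->H->L->F->refl->C->L'->B->R'->B->plug->B
Char 6 ('G'): step: R->0, L->4 (L advanced); G->plug->G->R->D->L->G->refl->H->L'->C->R'->F->plug->C
Char 7 ('C'): step: R->1, L=4; C->plug->F->R->C->L->H->refl->G->L'->D->R'->G->plug->G
Char 8 ('H'): step: R->2, L=4; H->plug->H->R->E->L->D->refl->E->L'->G->R'->G->plug->G

G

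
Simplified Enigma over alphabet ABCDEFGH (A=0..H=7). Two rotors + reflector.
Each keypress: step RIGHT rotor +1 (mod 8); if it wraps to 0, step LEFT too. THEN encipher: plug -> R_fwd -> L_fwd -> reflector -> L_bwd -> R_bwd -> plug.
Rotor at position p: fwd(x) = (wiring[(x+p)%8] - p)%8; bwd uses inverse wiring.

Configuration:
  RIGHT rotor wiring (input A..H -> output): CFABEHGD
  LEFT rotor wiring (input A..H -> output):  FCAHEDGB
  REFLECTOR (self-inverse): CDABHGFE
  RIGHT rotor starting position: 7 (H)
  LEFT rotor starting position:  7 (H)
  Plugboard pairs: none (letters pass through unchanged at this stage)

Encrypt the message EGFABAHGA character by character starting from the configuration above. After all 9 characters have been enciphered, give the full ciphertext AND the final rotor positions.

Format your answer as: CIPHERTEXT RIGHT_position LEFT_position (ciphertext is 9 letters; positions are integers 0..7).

Answer: HHCEGBECB 0 1

Derivation:
Char 1 ('E'): step: R->0, L->0 (L advanced); E->plug->E->R->E->L->E->refl->H->L'->D->R'->H->plug->H
Char 2 ('G'): step: R->1, L=0; G->plug->G->R->C->L->A->refl->C->L'->B->R'->H->plug->H
Char 3 ('F'): step: R->2, L=0; F->plug->F->R->B->L->C->refl->A->L'->C->R'->C->plug->C
Char 4 ('A'): step: R->3, L=0; A->plug->A->R->G->L->G->refl->F->L'->A->R'->E->plug->E
Char 5 ('B'): step: R->4, L=0; B->plug->B->R->D->L->H->refl->E->L'->E->R'->G->plug->G
Char 6 ('A'): step: R->5, L=0; A->plug->A->R->C->L->A->refl->C->L'->B->R'->B->plug->B
Char 7 ('H'): step: R->6, L=0; H->plug->H->R->B->L->C->refl->A->L'->C->R'->E->plug->E
Char 8 ('G'): step: R->7, L=0; G->plug->G->R->A->L->F->refl->G->L'->G->R'->C->plug->C
Char 9 ('A'): step: R->0, L->1 (L advanced); A->plug->A->R->C->L->G->refl->F->L'->F->R'->B->plug->B
Final: ciphertext=HHCEGBECB, RIGHT=0, LEFT=1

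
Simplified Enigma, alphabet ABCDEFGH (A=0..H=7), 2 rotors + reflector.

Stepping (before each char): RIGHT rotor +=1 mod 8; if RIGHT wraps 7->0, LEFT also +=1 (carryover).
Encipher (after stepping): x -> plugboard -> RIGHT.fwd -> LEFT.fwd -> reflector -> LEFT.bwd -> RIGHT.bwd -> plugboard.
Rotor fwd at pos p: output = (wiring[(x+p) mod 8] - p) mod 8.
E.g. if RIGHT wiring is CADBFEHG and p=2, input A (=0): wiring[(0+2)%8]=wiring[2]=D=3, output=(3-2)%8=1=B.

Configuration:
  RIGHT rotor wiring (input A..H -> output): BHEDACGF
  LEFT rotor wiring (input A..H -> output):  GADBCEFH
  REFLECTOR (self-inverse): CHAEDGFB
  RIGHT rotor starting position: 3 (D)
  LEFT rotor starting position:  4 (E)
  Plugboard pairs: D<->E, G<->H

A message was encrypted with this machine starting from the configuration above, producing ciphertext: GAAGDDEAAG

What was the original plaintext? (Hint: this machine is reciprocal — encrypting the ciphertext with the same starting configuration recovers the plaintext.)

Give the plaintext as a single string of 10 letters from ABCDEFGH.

Char 1 ('G'): step: R->4, L=4; G->plug->H->R->H->L->F->refl->G->L'->A->R'->G->plug->H
Char 2 ('A'): step: R->5, L=4; A->plug->A->R->F->L->E->refl->D->L'->D->R'->H->plug->G
Char 3 ('A'): step: R->6, L=4; A->plug->A->R->A->L->G->refl->F->L'->H->R'->B->plug->B
Char 4 ('G'): step: R->7, L=4; G->plug->H->R->H->L->F->refl->G->L'->A->R'->C->plug->C
Char 5 ('D'): step: R->0, L->5 (L advanced); D->plug->E->R->A->L->H->refl->B->L'->D->R'->D->plug->E
Char 6 ('D'): step: R->1, L=5; D->plug->E->R->B->L->A->refl->C->L'->C->R'->C->plug->C
Char 7 ('E'): step: R->2, L=5; E->plug->D->R->A->L->H->refl->B->L'->D->R'->F->plug->F
Char 8 ('A'): step: R->3, L=5; A->plug->A->R->A->L->H->refl->B->L'->D->R'->D->plug->E
Char 9 ('A'): step: R->4, L=5; A->plug->A->R->E->L->D->refl->E->L'->G->R'->B->plug->B
Char 10 ('G'): step: R->5, L=5; G->plug->H->R->D->L->B->refl->H->L'->A->R'->C->plug->C

Answer: HGBCECFEBC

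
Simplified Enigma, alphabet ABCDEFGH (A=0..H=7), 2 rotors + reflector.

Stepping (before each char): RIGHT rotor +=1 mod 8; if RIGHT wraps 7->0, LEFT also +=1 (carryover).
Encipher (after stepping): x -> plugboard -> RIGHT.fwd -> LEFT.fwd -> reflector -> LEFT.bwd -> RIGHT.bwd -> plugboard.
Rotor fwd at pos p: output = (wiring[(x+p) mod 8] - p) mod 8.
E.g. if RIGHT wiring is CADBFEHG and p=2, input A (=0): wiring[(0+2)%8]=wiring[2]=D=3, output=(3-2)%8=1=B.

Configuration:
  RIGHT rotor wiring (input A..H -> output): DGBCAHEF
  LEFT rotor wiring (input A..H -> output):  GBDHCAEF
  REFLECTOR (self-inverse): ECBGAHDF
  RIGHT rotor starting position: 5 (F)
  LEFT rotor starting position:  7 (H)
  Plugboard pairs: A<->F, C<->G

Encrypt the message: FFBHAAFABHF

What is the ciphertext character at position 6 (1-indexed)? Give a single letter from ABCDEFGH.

Char 1 ('F'): step: R->6, L=7; F->plug->A->R->G->L->B->refl->C->L'->C->R'->G->plug->C
Char 2 ('F'): step: R->7, L=7; F->plug->A->R->G->L->B->refl->C->L'->C->R'->D->plug->D
Char 3 ('B'): step: R->0, L->0 (L advanced); B->plug->B->R->G->L->E->refl->A->L'->F->R'->H->plug->H
Char 4 ('H'): step: R->1, L=0; H->plug->H->R->C->L->D->refl->G->L'->A->R'->B->plug->B
Char 5 ('A'): step: R->2, L=0; A->plug->F->R->D->L->H->refl->F->L'->H->R'->A->plug->F
Char 6 ('A'): step: R->3, L=0; A->plug->F->R->A->L->G->refl->D->L'->C->R'->E->plug->E

E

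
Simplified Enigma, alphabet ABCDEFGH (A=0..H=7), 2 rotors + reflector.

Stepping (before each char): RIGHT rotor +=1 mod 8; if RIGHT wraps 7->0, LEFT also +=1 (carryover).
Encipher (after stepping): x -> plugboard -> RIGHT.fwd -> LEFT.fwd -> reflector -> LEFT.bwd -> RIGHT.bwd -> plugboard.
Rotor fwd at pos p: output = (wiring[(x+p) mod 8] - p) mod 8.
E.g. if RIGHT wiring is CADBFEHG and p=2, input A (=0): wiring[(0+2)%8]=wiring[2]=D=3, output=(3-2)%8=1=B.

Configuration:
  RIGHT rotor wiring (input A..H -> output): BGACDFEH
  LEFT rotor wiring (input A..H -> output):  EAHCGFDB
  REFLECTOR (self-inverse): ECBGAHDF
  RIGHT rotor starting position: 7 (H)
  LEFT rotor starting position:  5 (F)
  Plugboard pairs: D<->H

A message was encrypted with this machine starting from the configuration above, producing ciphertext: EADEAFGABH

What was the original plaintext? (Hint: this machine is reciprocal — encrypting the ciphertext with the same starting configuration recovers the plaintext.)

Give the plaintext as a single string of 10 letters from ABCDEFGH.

Answer: GGHGCHACGD

Derivation:
Char 1 ('E'): step: R->0, L->6 (L advanced); E->plug->E->R->D->L->C->refl->B->L'->E->R'->G->plug->G
Char 2 ('A'): step: R->1, L=6; A->plug->A->R->F->L->E->refl->A->L'->G->R'->G->plug->G
Char 3 ('D'): step: R->2, L=6; D->plug->H->R->E->L->B->refl->C->L'->D->R'->D->plug->H
Char 4 ('E'): step: R->3, L=6; E->plug->E->R->E->L->B->refl->C->L'->D->R'->G->plug->G
Char 5 ('A'): step: R->4, L=6; A->plug->A->R->H->L->H->refl->F->L'->A->R'->C->plug->C
Char 6 ('F'): step: R->5, L=6; F->plug->F->R->D->L->C->refl->B->L'->E->R'->D->plug->H
Char 7 ('G'): step: R->6, L=6; G->plug->G->R->F->L->E->refl->A->L'->G->R'->A->plug->A
Char 8 ('A'): step: R->7, L=6; A->plug->A->R->A->L->F->refl->H->L'->H->R'->C->plug->C
Char 9 ('B'): step: R->0, L->7 (L advanced); B->plug->B->R->G->L->G->refl->D->L'->E->R'->G->plug->G
Char 10 ('H'): step: R->1, L=7; H->plug->D->R->C->L->B->refl->C->L'->A->R'->H->plug->D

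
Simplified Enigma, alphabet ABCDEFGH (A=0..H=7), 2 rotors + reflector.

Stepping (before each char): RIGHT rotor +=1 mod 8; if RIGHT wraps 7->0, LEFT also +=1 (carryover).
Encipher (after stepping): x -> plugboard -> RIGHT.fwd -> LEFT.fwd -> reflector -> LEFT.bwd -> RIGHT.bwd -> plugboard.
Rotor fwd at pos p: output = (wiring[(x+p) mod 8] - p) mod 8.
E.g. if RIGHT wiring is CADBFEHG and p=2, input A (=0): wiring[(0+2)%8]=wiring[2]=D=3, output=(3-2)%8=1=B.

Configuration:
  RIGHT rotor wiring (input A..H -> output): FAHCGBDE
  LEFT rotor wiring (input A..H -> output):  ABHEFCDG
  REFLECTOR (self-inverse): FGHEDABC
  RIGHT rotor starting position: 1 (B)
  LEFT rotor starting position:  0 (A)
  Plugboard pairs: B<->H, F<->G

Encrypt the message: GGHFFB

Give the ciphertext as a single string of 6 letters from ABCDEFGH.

Char 1 ('G'): step: R->2, L=0; G->plug->F->R->C->L->H->refl->C->L'->F->R'->A->plug->A
Char 2 ('G'): step: R->3, L=0; G->plug->F->R->C->L->H->refl->C->L'->F->R'->G->plug->F
Char 3 ('H'): step: R->4, L=0; H->plug->B->R->F->L->C->refl->H->L'->C->R'->A->plug->A
Char 4 ('F'): step: R->5, L=0; F->plug->G->R->F->L->C->refl->H->L'->C->R'->F->plug->G
Char 5 ('F'): step: R->6, L=0; F->plug->G->R->A->L->A->refl->F->L'->E->R'->F->plug->G
Char 6 ('B'): step: R->7, L=0; B->plug->H->R->E->L->F->refl->A->L'->A->R'->D->plug->D

Answer: AFAGGD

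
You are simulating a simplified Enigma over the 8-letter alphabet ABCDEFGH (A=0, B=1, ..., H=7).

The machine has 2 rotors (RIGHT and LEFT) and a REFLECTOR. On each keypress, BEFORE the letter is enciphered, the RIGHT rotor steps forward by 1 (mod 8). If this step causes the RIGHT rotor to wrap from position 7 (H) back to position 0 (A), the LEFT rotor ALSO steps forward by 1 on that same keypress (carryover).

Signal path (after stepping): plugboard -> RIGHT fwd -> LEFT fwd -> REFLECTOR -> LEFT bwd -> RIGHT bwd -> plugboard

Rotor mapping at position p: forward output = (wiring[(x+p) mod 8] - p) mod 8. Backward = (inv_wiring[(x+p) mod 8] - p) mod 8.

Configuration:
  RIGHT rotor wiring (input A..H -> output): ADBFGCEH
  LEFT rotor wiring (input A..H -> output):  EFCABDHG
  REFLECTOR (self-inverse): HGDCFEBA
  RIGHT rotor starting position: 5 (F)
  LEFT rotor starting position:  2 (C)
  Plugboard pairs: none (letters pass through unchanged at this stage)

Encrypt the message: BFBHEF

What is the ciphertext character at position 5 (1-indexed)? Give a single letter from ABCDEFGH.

Char 1 ('B'): step: R->6, L=2; B->plug->B->R->B->L->G->refl->B->L'->D->R'->E->plug->E
Char 2 ('F'): step: R->7, L=2; F->plug->F->R->H->L->D->refl->C->L'->G->R'->E->plug->E
Char 3 ('B'): step: R->0, L->3 (L advanced); B->plug->B->R->D->L->E->refl->F->L'->A->R'->A->plug->A
Char 4 ('H'): step: R->1, L=3; H->plug->H->R->H->L->H->refl->A->L'->C->R'->A->plug->A
Char 5 ('E'): step: R->2, L=3; E->plug->E->R->C->L->A->refl->H->L'->H->R'->A->plug->A

A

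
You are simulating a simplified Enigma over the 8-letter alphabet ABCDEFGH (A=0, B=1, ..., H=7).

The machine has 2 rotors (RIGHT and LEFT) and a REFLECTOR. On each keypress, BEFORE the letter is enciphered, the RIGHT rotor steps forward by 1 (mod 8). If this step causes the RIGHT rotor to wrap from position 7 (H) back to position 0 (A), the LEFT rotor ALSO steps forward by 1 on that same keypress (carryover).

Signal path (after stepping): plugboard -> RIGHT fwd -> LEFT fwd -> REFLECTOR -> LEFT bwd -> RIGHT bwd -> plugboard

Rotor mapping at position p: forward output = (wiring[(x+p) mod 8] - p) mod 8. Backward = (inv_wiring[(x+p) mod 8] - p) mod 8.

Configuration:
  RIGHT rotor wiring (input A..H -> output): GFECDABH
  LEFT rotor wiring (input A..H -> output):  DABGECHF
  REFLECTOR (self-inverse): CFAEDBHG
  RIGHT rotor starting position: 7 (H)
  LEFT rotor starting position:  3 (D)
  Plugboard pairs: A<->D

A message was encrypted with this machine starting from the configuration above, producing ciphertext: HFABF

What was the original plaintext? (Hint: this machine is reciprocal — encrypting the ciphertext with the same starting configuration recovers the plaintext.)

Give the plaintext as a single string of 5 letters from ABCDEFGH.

Answer: FEHDB

Derivation:
Char 1 ('H'): step: R->0, L->4 (L advanced); H->plug->H->R->H->L->C->refl->A->L'->A->R'->F->plug->F
Char 2 ('F'): step: R->1, L=4; F->plug->F->R->A->L->A->refl->C->L'->H->R'->E->plug->E
Char 3 ('A'): step: R->2, L=4; A->plug->D->R->G->L->F->refl->B->L'->D->R'->H->plug->H
Char 4 ('B'): step: R->3, L=4; B->plug->B->R->A->L->A->refl->C->L'->H->R'->A->plug->D
Char 5 ('F'): step: R->4, L=4; F->plug->F->R->B->L->G->refl->H->L'->E->R'->B->plug->B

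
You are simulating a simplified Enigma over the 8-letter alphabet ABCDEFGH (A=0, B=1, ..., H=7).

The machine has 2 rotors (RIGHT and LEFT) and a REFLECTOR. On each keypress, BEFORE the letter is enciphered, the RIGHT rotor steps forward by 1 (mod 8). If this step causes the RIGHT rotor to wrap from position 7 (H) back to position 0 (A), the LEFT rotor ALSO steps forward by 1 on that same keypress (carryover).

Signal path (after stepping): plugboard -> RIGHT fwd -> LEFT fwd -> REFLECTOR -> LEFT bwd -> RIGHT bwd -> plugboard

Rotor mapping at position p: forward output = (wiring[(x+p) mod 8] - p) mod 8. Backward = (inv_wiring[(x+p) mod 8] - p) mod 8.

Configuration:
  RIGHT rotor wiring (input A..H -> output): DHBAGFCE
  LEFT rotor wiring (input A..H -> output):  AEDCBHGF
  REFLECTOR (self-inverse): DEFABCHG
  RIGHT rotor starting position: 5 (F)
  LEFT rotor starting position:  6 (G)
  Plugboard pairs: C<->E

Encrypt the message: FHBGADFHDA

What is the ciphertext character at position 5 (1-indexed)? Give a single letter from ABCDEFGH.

Char 1 ('F'): step: R->6, L=6; F->plug->F->R->C->L->C->refl->F->L'->E->R'->A->plug->A
Char 2 ('H'): step: R->7, L=6; H->plug->H->R->D->L->G->refl->H->L'->B->R'->E->plug->C
Char 3 ('B'): step: R->0, L->7 (L advanced); B->plug->B->R->H->L->H->refl->G->L'->A->R'->D->plug->D
Char 4 ('G'): step: R->1, L=7; G->plug->G->R->D->L->E->refl->B->L'->B->R'->F->plug->F
Char 5 ('A'): step: R->2, L=7; A->plug->A->R->H->L->H->refl->G->L'->A->R'->E->plug->C

C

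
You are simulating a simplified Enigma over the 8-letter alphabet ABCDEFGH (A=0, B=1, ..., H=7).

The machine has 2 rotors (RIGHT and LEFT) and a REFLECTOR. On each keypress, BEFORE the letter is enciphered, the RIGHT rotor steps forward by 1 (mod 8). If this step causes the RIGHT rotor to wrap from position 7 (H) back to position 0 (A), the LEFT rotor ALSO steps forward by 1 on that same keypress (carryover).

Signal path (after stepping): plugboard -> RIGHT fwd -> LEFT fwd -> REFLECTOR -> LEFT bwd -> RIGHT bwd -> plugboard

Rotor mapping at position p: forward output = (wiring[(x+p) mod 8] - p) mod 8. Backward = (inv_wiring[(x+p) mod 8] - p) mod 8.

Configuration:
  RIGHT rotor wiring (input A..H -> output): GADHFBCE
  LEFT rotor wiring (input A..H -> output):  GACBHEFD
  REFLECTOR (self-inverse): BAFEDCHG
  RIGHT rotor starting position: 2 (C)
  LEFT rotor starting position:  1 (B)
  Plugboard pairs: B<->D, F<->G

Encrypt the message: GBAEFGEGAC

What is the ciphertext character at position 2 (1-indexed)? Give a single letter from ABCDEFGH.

Char 1 ('G'): step: R->3, L=1; G->plug->F->R->D->L->G->refl->H->L'->A->R'->H->plug->H
Char 2 ('B'): step: R->4, L=1; B->plug->D->R->A->L->H->refl->G->L'->D->R'->H->plug->H

H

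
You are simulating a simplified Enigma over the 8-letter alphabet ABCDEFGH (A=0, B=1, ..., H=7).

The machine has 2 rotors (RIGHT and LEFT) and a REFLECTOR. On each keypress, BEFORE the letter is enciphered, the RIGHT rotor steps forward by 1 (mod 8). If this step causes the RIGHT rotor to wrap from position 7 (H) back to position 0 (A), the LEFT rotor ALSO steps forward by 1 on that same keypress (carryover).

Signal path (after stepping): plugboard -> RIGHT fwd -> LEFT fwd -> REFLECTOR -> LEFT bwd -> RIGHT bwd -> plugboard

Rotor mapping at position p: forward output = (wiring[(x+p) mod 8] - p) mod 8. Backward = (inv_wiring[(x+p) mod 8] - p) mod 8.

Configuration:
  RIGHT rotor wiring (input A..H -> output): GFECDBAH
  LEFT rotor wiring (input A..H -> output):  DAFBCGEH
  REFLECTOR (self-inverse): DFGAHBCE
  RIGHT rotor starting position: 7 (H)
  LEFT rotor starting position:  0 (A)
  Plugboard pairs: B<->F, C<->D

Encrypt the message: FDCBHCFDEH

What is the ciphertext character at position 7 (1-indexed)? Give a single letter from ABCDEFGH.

Char 1 ('F'): step: R->0, L->1 (L advanced); F->plug->B->R->F->L->D->refl->A->L'->C->R'->D->plug->C
Char 2 ('D'): step: R->1, L=1; D->plug->C->R->B->L->E->refl->H->L'->A->R'->E->plug->E
Char 3 ('C'): step: R->2, L=1; C->plug->D->R->H->L->C->refl->G->L'->G->R'->E->plug->E
Char 4 ('B'): step: R->3, L=1; B->plug->F->R->D->L->B->refl->F->L'->E->R'->E->plug->E
Char 5 ('H'): step: R->4, L=1; H->plug->H->R->G->L->G->refl->C->L'->H->R'->A->plug->A
Char 6 ('C'): step: R->5, L=1; C->plug->D->R->B->L->E->refl->H->L'->A->R'->E->plug->E
Char 7 ('F'): step: R->6, L=1; F->plug->B->R->B->L->E->refl->H->L'->A->R'->C->plug->D

D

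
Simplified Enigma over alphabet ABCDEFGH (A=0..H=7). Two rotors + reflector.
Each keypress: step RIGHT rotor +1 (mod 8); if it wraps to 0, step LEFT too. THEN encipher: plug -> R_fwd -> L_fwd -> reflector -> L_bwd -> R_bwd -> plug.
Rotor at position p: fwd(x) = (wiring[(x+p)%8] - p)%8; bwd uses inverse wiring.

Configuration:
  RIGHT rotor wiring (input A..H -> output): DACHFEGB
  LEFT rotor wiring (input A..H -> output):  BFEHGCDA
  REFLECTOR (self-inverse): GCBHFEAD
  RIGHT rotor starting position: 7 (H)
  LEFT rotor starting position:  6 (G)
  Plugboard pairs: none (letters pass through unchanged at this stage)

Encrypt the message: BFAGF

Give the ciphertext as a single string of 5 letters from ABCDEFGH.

Char 1 ('B'): step: R->0, L->7 (L advanced); B->plug->B->R->A->L->B->refl->C->L'->B->R'->H->plug->H
Char 2 ('F'): step: R->1, L=7; F->plug->F->R->F->L->H->refl->D->L'->G->R'->C->plug->C
Char 3 ('A'): step: R->2, L=7; A->plug->A->R->A->L->B->refl->C->L'->B->R'->G->plug->G
Char 4 ('G'): step: R->3, L=7; G->plug->G->R->F->L->H->refl->D->L'->G->R'->E->plug->E
Char 5 ('F'): step: R->4, L=7; F->plug->F->R->E->L->A->refl->G->L'->C->R'->C->plug->C

Answer: HCGEC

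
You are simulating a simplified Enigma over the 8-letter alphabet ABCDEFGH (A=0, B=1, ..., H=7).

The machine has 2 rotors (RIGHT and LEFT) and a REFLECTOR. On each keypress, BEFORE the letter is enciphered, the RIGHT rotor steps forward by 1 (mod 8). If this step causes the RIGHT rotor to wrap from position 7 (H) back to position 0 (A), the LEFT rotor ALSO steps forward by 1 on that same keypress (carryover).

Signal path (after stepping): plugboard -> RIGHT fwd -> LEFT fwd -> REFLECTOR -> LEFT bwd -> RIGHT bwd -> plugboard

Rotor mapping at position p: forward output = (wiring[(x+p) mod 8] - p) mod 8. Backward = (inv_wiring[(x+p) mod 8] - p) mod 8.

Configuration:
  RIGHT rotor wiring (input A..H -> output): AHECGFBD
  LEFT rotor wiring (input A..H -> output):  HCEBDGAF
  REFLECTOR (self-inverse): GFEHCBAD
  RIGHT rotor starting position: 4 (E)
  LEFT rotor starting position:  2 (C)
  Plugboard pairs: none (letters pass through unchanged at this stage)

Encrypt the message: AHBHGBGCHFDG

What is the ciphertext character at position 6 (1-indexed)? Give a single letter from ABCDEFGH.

Char 1 ('A'): step: R->5, L=2; A->plug->A->R->A->L->C->refl->E->L'->D->R'->D->plug->D
Char 2 ('H'): step: R->6, L=2; H->plug->H->R->H->L->A->refl->G->L'->E->R'->F->plug->F
Char 3 ('B'): step: R->7, L=2; B->plug->B->R->B->L->H->refl->D->L'->F->R'->D->plug->D
Char 4 ('H'): step: R->0, L->3 (L advanced); H->plug->H->R->D->L->F->refl->B->L'->H->R'->B->plug->B
Char 5 ('G'): step: R->1, L=3; G->plug->G->R->C->L->D->refl->H->L'->G->R'->A->plug->A
Char 6 ('B'): step: R->2, L=3; B->plug->B->R->A->L->G->refl->A->L'->B->R'->F->plug->F

F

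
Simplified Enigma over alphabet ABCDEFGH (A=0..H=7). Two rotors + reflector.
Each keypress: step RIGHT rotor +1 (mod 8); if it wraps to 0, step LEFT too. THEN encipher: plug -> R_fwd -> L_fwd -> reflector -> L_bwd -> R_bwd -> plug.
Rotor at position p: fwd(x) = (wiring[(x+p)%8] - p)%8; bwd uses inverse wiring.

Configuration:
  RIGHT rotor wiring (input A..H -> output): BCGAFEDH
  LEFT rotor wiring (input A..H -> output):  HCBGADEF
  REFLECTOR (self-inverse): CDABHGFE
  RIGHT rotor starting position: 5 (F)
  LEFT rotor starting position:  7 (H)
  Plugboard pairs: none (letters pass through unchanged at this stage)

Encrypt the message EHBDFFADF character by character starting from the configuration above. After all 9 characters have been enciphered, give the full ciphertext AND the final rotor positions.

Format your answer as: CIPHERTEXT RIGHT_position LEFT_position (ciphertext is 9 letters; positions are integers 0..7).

Answer: GFEADDHFA 6 0

Derivation:
Char 1 ('E'): step: R->6, L=7; E->plug->E->R->A->L->G->refl->F->L'->H->R'->G->plug->G
Char 2 ('H'): step: R->7, L=7; H->plug->H->R->E->L->H->refl->E->L'->G->R'->F->plug->F
Char 3 ('B'): step: R->0, L->0 (L advanced); B->plug->B->R->C->L->B->refl->D->L'->F->R'->E->plug->E
Char 4 ('D'): step: R->1, L=0; D->plug->D->R->E->L->A->refl->C->L'->B->R'->A->plug->A
Char 5 ('F'): step: R->2, L=0; F->plug->F->R->F->L->D->refl->B->L'->C->R'->D->plug->D
Char 6 ('F'): step: R->3, L=0; F->plug->F->R->G->L->E->refl->H->L'->A->R'->D->plug->D
Char 7 ('A'): step: R->4, L=0; A->plug->A->R->B->L->C->refl->A->L'->E->R'->H->plug->H
Char 8 ('D'): step: R->5, L=0; D->plug->D->R->E->L->A->refl->C->L'->B->R'->F->plug->F
Char 9 ('F'): step: R->6, L=0; F->plug->F->R->C->L->B->refl->D->L'->F->R'->A->plug->A
Final: ciphertext=GFEADDHFA, RIGHT=6, LEFT=0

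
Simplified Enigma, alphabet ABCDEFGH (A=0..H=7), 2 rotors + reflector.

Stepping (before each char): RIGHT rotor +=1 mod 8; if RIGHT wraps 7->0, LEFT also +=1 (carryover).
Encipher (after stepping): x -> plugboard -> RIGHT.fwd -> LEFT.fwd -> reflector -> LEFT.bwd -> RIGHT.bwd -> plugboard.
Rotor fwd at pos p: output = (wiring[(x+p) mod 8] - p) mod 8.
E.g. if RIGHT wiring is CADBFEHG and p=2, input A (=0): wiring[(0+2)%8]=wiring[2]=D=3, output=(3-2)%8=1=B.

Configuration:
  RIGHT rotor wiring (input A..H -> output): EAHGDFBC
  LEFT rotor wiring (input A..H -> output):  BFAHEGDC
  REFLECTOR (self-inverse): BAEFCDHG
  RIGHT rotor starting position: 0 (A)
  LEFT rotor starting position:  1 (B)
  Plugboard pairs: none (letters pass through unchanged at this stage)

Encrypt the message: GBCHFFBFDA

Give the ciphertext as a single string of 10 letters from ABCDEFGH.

Answer: DDFBGGDAHB

Derivation:
Char 1 ('G'): step: R->1, L=1; G->plug->G->R->B->L->H->refl->G->L'->C->R'->D->plug->D
Char 2 ('B'): step: R->2, L=1; B->plug->B->R->E->L->F->refl->D->L'->D->R'->D->plug->D
Char 3 ('C'): step: R->3, L=1; C->plug->C->R->C->L->G->refl->H->L'->B->R'->F->plug->F
Char 4 ('H'): step: R->4, L=1; H->plug->H->R->C->L->G->refl->H->L'->B->R'->B->plug->B
Char 5 ('F'): step: R->5, L=1; F->plug->F->R->C->L->G->refl->H->L'->B->R'->G->plug->G
Char 6 ('F'): step: R->6, L=1; F->plug->F->R->A->L->E->refl->C->L'->F->R'->G->plug->G
Char 7 ('B'): step: R->7, L=1; B->plug->B->R->F->L->C->refl->E->L'->A->R'->D->plug->D
Char 8 ('F'): step: R->0, L->2 (L advanced); F->plug->F->R->F->L->A->refl->B->L'->E->R'->A->plug->A
Char 9 ('D'): step: R->1, L=2; D->plug->D->R->C->L->C->refl->E->L'->D->R'->H->plug->H
Char 10 ('A'): step: R->2, L=2; A->plug->A->R->F->L->A->refl->B->L'->E->R'->B->plug->B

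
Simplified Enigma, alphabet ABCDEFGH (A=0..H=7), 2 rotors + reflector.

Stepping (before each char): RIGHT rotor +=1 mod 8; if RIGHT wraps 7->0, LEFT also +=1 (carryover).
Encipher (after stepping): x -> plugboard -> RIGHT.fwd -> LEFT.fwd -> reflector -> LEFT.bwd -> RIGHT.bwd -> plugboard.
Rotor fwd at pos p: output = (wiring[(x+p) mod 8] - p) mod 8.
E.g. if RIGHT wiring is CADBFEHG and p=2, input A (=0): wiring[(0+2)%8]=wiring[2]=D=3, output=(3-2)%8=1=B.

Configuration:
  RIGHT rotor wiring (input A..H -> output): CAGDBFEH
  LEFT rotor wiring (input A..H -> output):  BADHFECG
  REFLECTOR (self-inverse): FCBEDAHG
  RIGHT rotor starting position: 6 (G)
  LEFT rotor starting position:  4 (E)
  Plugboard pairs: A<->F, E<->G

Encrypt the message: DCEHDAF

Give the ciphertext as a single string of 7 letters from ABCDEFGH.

Answer: HFCGADD

Derivation:
Char 1 ('D'): step: R->7, L=4; D->plug->D->R->H->L->D->refl->E->L'->F->R'->H->plug->H
Char 2 ('C'): step: R->0, L->5 (L advanced); C->plug->C->R->G->L->C->refl->B->L'->C->R'->A->plug->F
Char 3 ('E'): step: R->1, L=5; E->plug->G->R->G->L->C->refl->B->L'->C->R'->C->plug->C
Char 4 ('H'): step: R->2, L=5; H->plug->H->R->G->L->C->refl->B->L'->C->R'->E->plug->G
Char 5 ('D'): step: R->3, L=5; D->plug->D->R->B->L->F->refl->A->L'->H->R'->F->plug->A
Char 6 ('A'): step: R->4, L=5; A->plug->F->R->E->L->D->refl->E->L'->D->R'->D->plug->D
Char 7 ('F'): step: R->5, L=5; F->plug->A->R->A->L->H->refl->G->L'->F->R'->D->plug->D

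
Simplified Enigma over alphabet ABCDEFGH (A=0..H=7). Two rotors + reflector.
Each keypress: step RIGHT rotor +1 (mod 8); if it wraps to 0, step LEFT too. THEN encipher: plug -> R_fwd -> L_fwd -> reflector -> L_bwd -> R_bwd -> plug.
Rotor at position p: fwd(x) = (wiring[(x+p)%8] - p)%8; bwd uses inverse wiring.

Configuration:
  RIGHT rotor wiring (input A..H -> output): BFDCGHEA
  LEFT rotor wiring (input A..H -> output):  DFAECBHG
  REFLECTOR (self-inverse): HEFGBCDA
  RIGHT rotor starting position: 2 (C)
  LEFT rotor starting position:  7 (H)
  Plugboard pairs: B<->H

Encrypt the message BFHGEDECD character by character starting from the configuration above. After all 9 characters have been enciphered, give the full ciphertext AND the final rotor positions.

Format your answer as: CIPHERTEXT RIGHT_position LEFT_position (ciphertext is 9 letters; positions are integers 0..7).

Char 1 ('B'): step: R->3, L=7; B->plug->H->R->A->L->H->refl->A->L'->H->R'->A->plug->A
Char 2 ('F'): step: R->4, L=7; F->plug->F->R->B->L->E->refl->B->L'->D->R'->B->plug->H
Char 3 ('H'): step: R->5, L=7; H->plug->B->R->H->L->A->refl->H->L'->A->R'->E->plug->E
Char 4 ('G'): step: R->6, L=7; G->plug->G->R->A->L->H->refl->A->L'->H->R'->D->plug->D
Char 5 ('E'): step: R->7, L=7; E->plug->E->R->D->L->B->refl->E->L'->B->R'->A->plug->A
Char 6 ('D'): step: R->0, L->0 (L advanced); D->plug->D->R->C->L->A->refl->H->L'->G->R'->E->plug->E
Char 7 ('E'): step: R->1, L=0; E->plug->E->R->G->L->H->refl->A->L'->C->R'->B->plug->H
Char 8 ('C'): step: R->2, L=0; C->plug->C->R->E->L->C->refl->F->L'->B->R'->A->plug->A
Char 9 ('D'): step: R->3, L=0; D->plug->D->R->B->L->F->refl->C->L'->E->R'->C->plug->C
Final: ciphertext=AHEDAEHAC, RIGHT=3, LEFT=0

Answer: AHEDAEHAC 3 0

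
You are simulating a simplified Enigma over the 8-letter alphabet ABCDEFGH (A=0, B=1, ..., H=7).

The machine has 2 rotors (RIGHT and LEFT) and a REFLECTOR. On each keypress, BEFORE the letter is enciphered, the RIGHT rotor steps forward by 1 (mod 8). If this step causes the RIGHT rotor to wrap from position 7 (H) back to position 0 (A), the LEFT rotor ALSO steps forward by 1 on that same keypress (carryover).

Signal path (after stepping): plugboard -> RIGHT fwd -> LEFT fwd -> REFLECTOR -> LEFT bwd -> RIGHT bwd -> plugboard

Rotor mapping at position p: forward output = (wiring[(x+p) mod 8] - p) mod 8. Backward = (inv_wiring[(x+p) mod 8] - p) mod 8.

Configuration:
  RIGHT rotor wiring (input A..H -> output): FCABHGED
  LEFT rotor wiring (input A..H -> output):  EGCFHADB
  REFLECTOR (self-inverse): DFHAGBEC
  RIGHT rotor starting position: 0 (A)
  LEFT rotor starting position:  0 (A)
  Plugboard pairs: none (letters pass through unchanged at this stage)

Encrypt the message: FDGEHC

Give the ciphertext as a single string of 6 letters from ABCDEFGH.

Answer: BECCGF

Derivation:
Char 1 ('F'): step: R->1, L=0; F->plug->F->R->D->L->F->refl->B->L'->H->R'->B->plug->B
Char 2 ('D'): step: R->2, L=0; D->plug->D->R->E->L->H->refl->C->L'->C->R'->E->plug->E
Char 3 ('G'): step: R->3, L=0; G->plug->G->R->H->L->B->refl->F->L'->D->R'->C->plug->C
Char 4 ('E'): step: R->4, L=0; E->plug->E->R->B->L->G->refl->E->L'->A->R'->C->plug->C
Char 5 ('H'): step: R->5, L=0; H->plug->H->R->C->L->C->refl->H->L'->E->R'->G->plug->G
Char 6 ('C'): step: R->6, L=0; C->plug->C->R->H->L->B->refl->F->L'->D->R'->F->plug->F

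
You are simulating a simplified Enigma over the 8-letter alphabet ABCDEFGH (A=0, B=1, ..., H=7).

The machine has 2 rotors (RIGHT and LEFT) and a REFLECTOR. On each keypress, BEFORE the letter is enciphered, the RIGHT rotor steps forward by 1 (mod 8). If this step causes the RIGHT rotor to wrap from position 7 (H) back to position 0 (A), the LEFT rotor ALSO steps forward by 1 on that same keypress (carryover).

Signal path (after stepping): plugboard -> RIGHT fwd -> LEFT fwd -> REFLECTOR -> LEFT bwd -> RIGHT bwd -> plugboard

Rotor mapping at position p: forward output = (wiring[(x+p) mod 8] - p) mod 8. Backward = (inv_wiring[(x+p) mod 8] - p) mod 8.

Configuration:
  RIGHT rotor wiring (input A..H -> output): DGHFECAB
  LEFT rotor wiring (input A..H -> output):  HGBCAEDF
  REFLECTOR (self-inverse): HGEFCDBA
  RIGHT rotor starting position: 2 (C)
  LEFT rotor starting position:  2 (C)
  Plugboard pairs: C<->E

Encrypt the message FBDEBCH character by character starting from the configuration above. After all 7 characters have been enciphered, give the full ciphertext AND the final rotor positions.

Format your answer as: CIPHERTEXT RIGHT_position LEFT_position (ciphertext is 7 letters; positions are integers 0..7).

Char 1 ('F'): step: R->3, L=2; F->plug->F->R->A->L->H->refl->A->L'->B->R'->B->plug->B
Char 2 ('B'): step: R->4, L=2; B->plug->B->R->G->L->F->refl->D->L'->F->R'->D->plug->D
Char 3 ('D'): step: R->5, L=2; D->plug->D->R->G->L->F->refl->D->L'->F->R'->A->plug->A
Char 4 ('E'): step: R->6, L=2; E->plug->C->R->F->L->D->refl->F->L'->G->R'->G->plug->G
Char 5 ('B'): step: R->7, L=2; B->plug->B->R->E->L->B->refl->G->L'->C->R'->A->plug->A
Char 6 ('C'): step: R->0, L->3 (L advanced); C->plug->E->R->E->L->C->refl->E->L'->F->R'->D->plug->D
Char 7 ('H'): step: R->1, L=3; H->plug->H->R->C->L->B->refl->G->L'->H->R'->F->plug->F
Final: ciphertext=BDAGADF, RIGHT=1, LEFT=3

Answer: BDAGADF 1 3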